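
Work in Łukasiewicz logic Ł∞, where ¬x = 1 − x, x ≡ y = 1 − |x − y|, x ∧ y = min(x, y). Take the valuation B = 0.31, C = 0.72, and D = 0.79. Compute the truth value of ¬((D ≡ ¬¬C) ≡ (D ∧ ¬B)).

0.24

¬C = 1 − 0.72 = 0.28
¬¬C = 1 − 0.28 = 0.72
D ≡ ¬¬C = 1 − |0.79 − 0.72| = 1 − 0.07 = 0.93
¬B = 1 − 0.31 = 0.69
D ∧ ¬B = min(0.79, 0.69) = 0.69
(D ≡ ¬¬C) ≡ (D ∧ ¬B) = 1 − |0.93 − 0.69| = 1 − 0.24 = 0.76
¬((D ≡ ¬¬C) ≡ (D ∧ ¬B)) = 1 − 0.76 = 0.24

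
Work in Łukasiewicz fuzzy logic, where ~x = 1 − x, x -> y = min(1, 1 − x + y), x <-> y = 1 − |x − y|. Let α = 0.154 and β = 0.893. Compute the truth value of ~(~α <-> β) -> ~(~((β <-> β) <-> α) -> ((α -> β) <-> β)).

~α = 1 − 0.154 = 0.846
~α <-> β = 1 − |0.846 − 0.893| = 1 − 0.047 = 0.953
~(~α <-> β) = 1 − 0.953 = 0.047
β <-> β = 1 − |0.893 − 0.893| = 1 − 0.000 = 1.000
(β <-> β) <-> α = 1 − |1.000 − 0.154| = 1 − 0.846 = 0.154
~((β <-> β) <-> α) = 1 − 0.154 = 0.846
α -> β = min(1, 1 − 0.154 + 0.893) = min(1, 1.739) = 1.000
(α -> β) <-> β = 1 − |1.000 − 0.893| = 1 − 0.107 = 0.893
~((β <-> β) <-> α) -> ((α -> β) <-> β) = min(1, 1 − 0.846 + 0.893) = min(1, 1.047) = 1.000
~(~((β <-> β) <-> α) -> ((α -> β) <-> β)) = 1 − 1.000 = 0.000
~(~α <-> β) -> ~(~((β <-> β) <-> α) -> ((α -> β) <-> β)) = min(1, 1 − 0.047 + 0.000) = min(1, 0.953) = 0.953

0.953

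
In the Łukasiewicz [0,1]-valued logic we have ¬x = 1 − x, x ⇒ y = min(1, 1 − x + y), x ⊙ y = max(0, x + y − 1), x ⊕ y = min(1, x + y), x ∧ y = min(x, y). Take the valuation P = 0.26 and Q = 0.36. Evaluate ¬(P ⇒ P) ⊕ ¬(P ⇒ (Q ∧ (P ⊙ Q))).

P ⇒ P = min(1, 1 − 0.26 + 0.26) = min(1, 1.00) = 1.00
¬(P ⇒ P) = 1 − 1.00 = 0.00
P ⊙ Q = max(0, 0.26 + 0.36 − 1) = max(0, -0.38) = 0.00
Q ∧ (P ⊙ Q) = min(0.36, 0.00) = 0.00
P ⇒ (Q ∧ (P ⊙ Q)) = min(1, 1 − 0.26 + 0.00) = min(1, 0.74) = 0.74
¬(P ⇒ (Q ∧ (P ⊙ Q))) = 1 − 0.74 = 0.26
¬(P ⇒ P) ⊕ ¬(P ⇒ (Q ∧ (P ⊙ Q))) = min(1, 0.00 + 0.26) = min(1, 0.26) = 0.26

0.26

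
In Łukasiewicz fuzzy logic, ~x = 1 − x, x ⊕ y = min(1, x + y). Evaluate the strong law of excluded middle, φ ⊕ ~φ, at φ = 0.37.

1.00

~φ = 1 − 0.37 = 0.63
φ ⊕ ~φ = min(1, 0.37 + 0.63) = min(1, 1.00) = 1.00
(As expected: always 1 in Ł∞ since a ⊕ (1−a) = 1.)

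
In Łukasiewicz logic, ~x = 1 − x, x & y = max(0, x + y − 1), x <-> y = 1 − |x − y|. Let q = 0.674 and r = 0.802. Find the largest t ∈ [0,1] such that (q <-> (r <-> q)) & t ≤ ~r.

0.396

r <-> q = 1 − |0.802 − 0.674| = 1 − 0.128 = 0.872
q <-> (r <-> q) = 1 − |0.674 − 0.872| = 1 − 0.198 = 0.802
So the left factor is q <-> (r <-> q) = 0.802.
~r = 1 − 0.802 = 0.198
So the right-hand bound is ~r = 0.198.
The residuum of the Łukasiewicz t-norm gives the supremum: min(1, 1 − 0.802 + 0.198).
1 − 0.802 + 0.198 = 0.396, so t = min(1, 0.396) = 0.396.
Check: 0.802 & 0.396 = max(0, 0.198) = 0.198 ≤ 0.198.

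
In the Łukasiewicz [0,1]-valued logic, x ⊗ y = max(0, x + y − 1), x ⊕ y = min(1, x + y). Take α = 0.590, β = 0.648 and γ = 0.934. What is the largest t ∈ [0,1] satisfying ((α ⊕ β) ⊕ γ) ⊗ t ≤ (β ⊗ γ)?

α ⊕ β = min(1, 0.590 + 0.648) = min(1, 1.238) = 1.000
(α ⊕ β) ⊕ γ = min(1, 1.000 + 0.934) = min(1, 1.934) = 1.000
So the left factor is (α ⊕ β) ⊕ γ = 1.000.
β ⊗ γ = max(0, 0.648 + 0.934 − 1) = max(0, 0.582) = 0.582
So the right-hand bound is β ⊗ γ = 0.582.
The residuum of the Łukasiewicz t-norm gives the supremum: min(1, 1 − 1.000 + 0.582).
1 − 1.000 + 0.582 = 0.582, so t = min(1, 0.582) = 0.582.
Check: 1.000 ⊗ 0.582 = max(0, 0.582) = 0.582 ≤ 0.582.

0.582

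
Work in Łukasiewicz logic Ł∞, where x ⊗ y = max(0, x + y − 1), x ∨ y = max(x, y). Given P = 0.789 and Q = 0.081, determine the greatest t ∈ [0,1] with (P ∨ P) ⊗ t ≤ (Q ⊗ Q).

0.211

P ∨ P = max(0.789, 0.789) = 0.789
So the left factor is P ∨ P = 0.789.
Q ⊗ Q = max(0, 0.081 + 0.081 − 1) = max(0, -0.838) = 0.000
So the right-hand bound is Q ⊗ Q = 0.000.
The residuum of the Łukasiewicz t-norm gives the supremum: min(1, 1 − 0.789 + 0.000).
1 − 0.789 + 0.000 = 0.211, so t = min(1, 0.211) = 0.211.
Check: 0.789 ⊗ 0.211 = max(0, 0.000) = 0.000 ≤ 0.000.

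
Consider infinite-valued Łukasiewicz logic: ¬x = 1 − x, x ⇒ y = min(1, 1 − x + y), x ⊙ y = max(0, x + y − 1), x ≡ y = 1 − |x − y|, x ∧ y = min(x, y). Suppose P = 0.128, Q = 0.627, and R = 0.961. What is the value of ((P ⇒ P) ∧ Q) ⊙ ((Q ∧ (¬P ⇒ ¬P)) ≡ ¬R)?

P ⇒ P = min(1, 1 − 0.128 + 0.128) = min(1, 1.000) = 1.000
(P ⇒ P) ∧ Q = min(1.000, 0.627) = 0.627
¬P = 1 − 0.128 = 0.872
¬P ⇒ ¬P = min(1, 1 − 0.872 + 0.872) = min(1, 1.000) = 1.000
Q ∧ (¬P ⇒ ¬P) = min(0.627, 1.000) = 0.627
¬R = 1 − 0.961 = 0.039
(Q ∧ (¬P ⇒ ¬P)) ≡ ¬R = 1 − |0.627 − 0.039| = 1 − 0.588 = 0.412
((P ⇒ P) ∧ Q) ⊙ ((Q ∧ (¬P ⇒ ¬P)) ≡ ¬R) = max(0, 0.627 + 0.412 − 1) = max(0, 0.039) = 0.039

0.039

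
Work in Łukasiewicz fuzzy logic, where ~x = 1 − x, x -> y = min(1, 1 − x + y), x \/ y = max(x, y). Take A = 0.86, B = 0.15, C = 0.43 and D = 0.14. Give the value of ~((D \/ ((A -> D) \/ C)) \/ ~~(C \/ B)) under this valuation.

A -> D = min(1, 1 − 0.86 + 0.14) = min(1, 0.28) = 0.28
(A -> D) \/ C = max(0.28, 0.43) = 0.43
D \/ ((A -> D) \/ C) = max(0.14, 0.43) = 0.43
C \/ B = max(0.43, 0.15) = 0.43
~(C \/ B) = 1 − 0.43 = 0.57
~~(C \/ B) = 1 − 0.57 = 0.43
(D \/ ((A -> D) \/ C)) \/ ~~(C \/ B) = max(0.43, 0.43) = 0.43
~((D \/ ((A -> D) \/ C)) \/ ~~(C \/ B)) = 1 − 0.43 = 0.57

0.57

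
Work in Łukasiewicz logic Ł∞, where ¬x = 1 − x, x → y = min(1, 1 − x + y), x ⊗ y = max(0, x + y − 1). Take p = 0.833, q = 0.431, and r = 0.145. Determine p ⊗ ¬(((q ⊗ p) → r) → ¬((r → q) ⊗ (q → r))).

0.428

q ⊗ p = max(0, 0.431 + 0.833 − 1) = max(0, 0.264) = 0.264
(q ⊗ p) → r = min(1, 1 − 0.264 + 0.145) = min(1, 0.881) = 0.881
r → q = min(1, 1 − 0.145 + 0.431) = min(1, 1.286) = 1.000
q → r = min(1, 1 − 0.431 + 0.145) = min(1, 0.714) = 0.714
(r → q) ⊗ (q → r) = max(0, 1.000 + 0.714 − 1) = max(0, 0.714) = 0.714
¬((r → q) ⊗ (q → r)) = 1 − 0.714 = 0.286
((q ⊗ p) → r) → ¬((r → q) ⊗ (q → r)) = min(1, 1 − 0.881 + 0.286) = min(1, 0.405) = 0.405
¬(((q ⊗ p) → r) → ¬((r → q) ⊗ (q → r))) = 1 − 0.405 = 0.595
p ⊗ ¬(((q ⊗ p) → r) → ¬((r → q) ⊗ (q → r))) = max(0, 0.833 + 0.595 − 1) = max(0, 0.428) = 0.428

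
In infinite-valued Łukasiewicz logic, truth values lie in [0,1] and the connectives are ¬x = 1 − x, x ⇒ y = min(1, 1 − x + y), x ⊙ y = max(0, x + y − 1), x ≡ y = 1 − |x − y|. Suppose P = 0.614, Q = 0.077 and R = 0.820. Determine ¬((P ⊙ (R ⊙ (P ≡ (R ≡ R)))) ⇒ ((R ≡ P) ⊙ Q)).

R ≡ R = 1 − |0.820 − 0.820| = 1 − 0.000 = 1.000
P ≡ (R ≡ R) = 1 − |0.614 − 1.000| = 1 − 0.386 = 0.614
R ⊙ (P ≡ (R ≡ R)) = max(0, 0.820 + 0.614 − 1) = max(0, 0.434) = 0.434
P ⊙ (R ⊙ (P ≡ (R ≡ R))) = max(0, 0.614 + 0.434 − 1) = max(0, 0.048) = 0.048
R ≡ P = 1 − |0.820 − 0.614| = 1 − 0.206 = 0.794
(R ≡ P) ⊙ Q = max(0, 0.794 + 0.077 − 1) = max(0, -0.129) = 0.000
(P ⊙ (R ⊙ (P ≡ (R ≡ R)))) ⇒ ((R ≡ P) ⊙ Q) = min(1, 1 − 0.048 + 0.000) = min(1, 0.952) = 0.952
¬((P ⊙ (R ⊙ (P ≡ (R ≡ R)))) ⇒ ((R ≡ P) ⊙ Q)) = 1 − 0.952 = 0.048

0.048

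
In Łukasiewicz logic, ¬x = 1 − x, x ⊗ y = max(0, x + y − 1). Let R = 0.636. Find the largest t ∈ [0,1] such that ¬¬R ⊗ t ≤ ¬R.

¬R = 1 − 0.636 = 0.364
¬¬R = 1 − 0.364 = 0.636
So the left factor is ¬¬R = 0.636.
So the right-hand bound is ¬R = 0.364.
The residuum of the Łukasiewicz t-norm gives the supremum: min(1, 1 − 0.636 + 0.364).
1 − 0.636 + 0.364 = 0.728, so t = min(1, 0.728) = 0.728.
Check: 0.636 ⊗ 0.728 = max(0, 0.364) = 0.364 ≤ 0.364.

0.728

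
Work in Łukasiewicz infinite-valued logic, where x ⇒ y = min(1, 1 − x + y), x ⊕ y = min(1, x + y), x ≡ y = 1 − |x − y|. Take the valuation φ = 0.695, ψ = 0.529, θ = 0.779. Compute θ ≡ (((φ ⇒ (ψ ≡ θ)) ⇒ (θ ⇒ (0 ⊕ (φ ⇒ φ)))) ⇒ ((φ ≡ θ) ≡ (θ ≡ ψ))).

0.945

ψ ≡ θ = 1 − |0.529 − 0.779| = 1 − 0.250 = 0.750
φ ⇒ (ψ ≡ θ) = min(1, 1 − 0.695 + 0.750) = min(1, 1.055) = 1.000
φ ⇒ φ = min(1, 1 − 0.695 + 0.695) = min(1, 1.000) = 1.000
0 ⊕ (φ ⇒ φ) = min(1, 0.000 + 1.000) = min(1, 1.000) = 1.000
θ ⇒ (0 ⊕ (φ ⇒ φ)) = min(1, 1 − 0.779 + 1.000) = min(1, 1.221) = 1.000
(φ ⇒ (ψ ≡ θ)) ⇒ (θ ⇒ (0 ⊕ (φ ⇒ φ))) = min(1, 1 − 1.000 + 1.000) = min(1, 1.000) = 1.000
φ ≡ θ = 1 − |0.695 − 0.779| = 1 − 0.084 = 0.916
θ ≡ ψ = 1 − |0.779 − 0.529| = 1 − 0.250 = 0.750
(φ ≡ θ) ≡ (θ ≡ ψ) = 1 − |0.916 − 0.750| = 1 − 0.166 = 0.834
((φ ⇒ (ψ ≡ θ)) ⇒ (θ ⇒ (0 ⊕ (φ ⇒ φ)))) ⇒ ((φ ≡ θ) ≡ (θ ≡ ψ)) = min(1, 1 − 1.000 + 0.834) = min(1, 0.834) = 0.834
θ ≡ (((φ ⇒ (ψ ≡ θ)) ⇒ (θ ⇒ (0 ⊕ (φ ⇒ φ)))) ⇒ ((φ ≡ θ) ≡ (θ ≡ ψ))) = 1 − |0.779 − 0.834| = 1 − 0.055 = 0.945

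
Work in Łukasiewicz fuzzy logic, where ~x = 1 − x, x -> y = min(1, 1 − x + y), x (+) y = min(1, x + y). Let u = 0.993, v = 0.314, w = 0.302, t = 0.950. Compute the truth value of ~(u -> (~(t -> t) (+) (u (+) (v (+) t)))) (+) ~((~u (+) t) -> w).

0.655

t -> t = min(1, 1 − 0.950 + 0.950) = min(1, 1.000) = 1.000
~(t -> t) = 1 − 1.000 = 0.000
v (+) t = min(1, 0.314 + 0.950) = min(1, 1.264) = 1.000
u (+) (v (+) t) = min(1, 0.993 + 1.000) = min(1, 1.993) = 1.000
~(t -> t) (+) (u (+) (v (+) t)) = min(1, 0.000 + 1.000) = min(1, 1.000) = 1.000
u -> (~(t -> t) (+) (u (+) (v (+) t))) = min(1, 1 − 0.993 + 1.000) = min(1, 1.007) = 1.000
~(u -> (~(t -> t) (+) (u (+) (v (+) t)))) = 1 − 1.000 = 0.000
~u = 1 − 0.993 = 0.007
~u (+) t = min(1, 0.007 + 0.950) = min(1, 0.957) = 0.957
(~u (+) t) -> w = min(1, 1 − 0.957 + 0.302) = min(1, 0.345) = 0.345
~((~u (+) t) -> w) = 1 − 0.345 = 0.655
~(u -> (~(t -> t) (+) (u (+) (v (+) t)))) (+) ~((~u (+) t) -> w) = min(1, 0.000 + 0.655) = min(1, 0.655) = 0.655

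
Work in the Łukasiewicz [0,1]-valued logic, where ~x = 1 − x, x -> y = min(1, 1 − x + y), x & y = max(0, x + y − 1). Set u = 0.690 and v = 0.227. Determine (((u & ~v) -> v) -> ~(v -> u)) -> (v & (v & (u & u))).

0.764

~v = 1 − 0.227 = 0.773
u & ~v = max(0, 0.690 + 0.773 − 1) = max(0, 0.463) = 0.463
(u & ~v) -> v = min(1, 1 − 0.463 + 0.227) = min(1, 0.764) = 0.764
v -> u = min(1, 1 − 0.227 + 0.690) = min(1, 1.463) = 1.000
~(v -> u) = 1 − 1.000 = 0.000
((u & ~v) -> v) -> ~(v -> u) = min(1, 1 − 0.764 + 0.000) = min(1, 0.236) = 0.236
u & u = max(0, 0.690 + 0.690 − 1) = max(0, 0.380) = 0.380
v & (u & u) = max(0, 0.227 + 0.380 − 1) = max(0, -0.393) = 0.000
v & (v & (u & u)) = max(0, 0.227 + 0.000 − 1) = max(0, -0.773) = 0.000
(((u & ~v) -> v) -> ~(v -> u)) -> (v & (v & (u & u))) = min(1, 1 − 0.236 + 0.000) = min(1, 0.764) = 0.764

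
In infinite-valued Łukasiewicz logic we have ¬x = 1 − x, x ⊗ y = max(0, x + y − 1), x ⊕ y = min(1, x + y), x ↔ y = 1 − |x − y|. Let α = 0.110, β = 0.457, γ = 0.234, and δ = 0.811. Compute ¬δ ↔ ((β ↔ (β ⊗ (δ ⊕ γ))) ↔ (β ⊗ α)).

¬δ = 1 − 0.811 = 0.189
δ ⊕ γ = min(1, 0.811 + 0.234) = min(1, 1.045) = 1.000
β ⊗ (δ ⊕ γ) = max(0, 0.457 + 1.000 − 1) = max(0, 0.457) = 0.457
β ↔ (β ⊗ (δ ⊕ γ)) = 1 − |0.457 − 0.457| = 1 − 0.000 = 1.000
β ⊗ α = max(0, 0.457 + 0.110 − 1) = max(0, -0.433) = 0.000
(β ↔ (β ⊗ (δ ⊕ γ))) ↔ (β ⊗ α) = 1 − |1.000 − 0.000| = 1 − 1.000 = 0.000
¬δ ↔ ((β ↔ (β ⊗ (δ ⊕ γ))) ↔ (β ⊗ α)) = 1 − |0.189 − 0.000| = 1 − 0.189 = 0.811

0.811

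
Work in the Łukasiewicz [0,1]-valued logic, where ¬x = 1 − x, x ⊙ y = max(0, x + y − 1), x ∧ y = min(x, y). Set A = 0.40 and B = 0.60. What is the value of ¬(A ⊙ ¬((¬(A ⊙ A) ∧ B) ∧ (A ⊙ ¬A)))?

0.60

A ⊙ A = max(0, 0.40 + 0.40 − 1) = max(0, -0.20) = 0.00
¬(A ⊙ A) = 1 − 0.00 = 1.00
¬(A ⊙ A) ∧ B = min(1.00, 0.60) = 0.60
¬A = 1 − 0.40 = 0.60
A ⊙ ¬A = max(0, 0.40 + 0.60 − 1) = max(0, 0.00) = 0.00
(¬(A ⊙ A) ∧ B) ∧ (A ⊙ ¬A) = min(0.60, 0.00) = 0.00
¬((¬(A ⊙ A) ∧ B) ∧ (A ⊙ ¬A)) = 1 − 0.00 = 1.00
A ⊙ ¬((¬(A ⊙ A) ∧ B) ∧ (A ⊙ ¬A)) = max(0, 0.40 + 1.00 − 1) = max(0, 0.40) = 0.40
¬(A ⊙ ¬((¬(A ⊙ A) ∧ B) ∧ (A ⊙ ¬A))) = 1 − 0.40 = 0.60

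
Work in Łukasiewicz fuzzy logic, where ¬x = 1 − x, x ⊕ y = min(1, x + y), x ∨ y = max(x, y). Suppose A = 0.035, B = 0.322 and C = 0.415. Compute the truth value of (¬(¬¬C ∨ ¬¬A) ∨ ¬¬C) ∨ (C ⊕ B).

0.737

¬C = 1 − 0.415 = 0.585
¬¬C = 1 − 0.585 = 0.415
¬A = 1 − 0.035 = 0.965
¬¬A = 1 − 0.965 = 0.035
¬¬C ∨ ¬¬A = max(0.415, 0.035) = 0.415
¬(¬¬C ∨ ¬¬A) = 1 − 0.415 = 0.585
¬(¬¬C ∨ ¬¬A) ∨ ¬¬C = max(0.585, 0.415) = 0.585
C ⊕ B = min(1, 0.415 + 0.322) = min(1, 0.737) = 0.737
(¬(¬¬C ∨ ¬¬A) ∨ ¬¬C) ∨ (C ⊕ B) = max(0.585, 0.737) = 0.737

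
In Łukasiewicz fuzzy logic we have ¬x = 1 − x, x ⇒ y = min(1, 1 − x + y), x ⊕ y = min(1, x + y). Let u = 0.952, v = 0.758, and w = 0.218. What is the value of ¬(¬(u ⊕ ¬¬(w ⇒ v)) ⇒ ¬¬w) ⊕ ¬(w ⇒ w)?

0.000

w ⇒ v = min(1, 1 − 0.218 + 0.758) = min(1, 1.540) = 1.000
¬(w ⇒ v) = 1 − 1.000 = 0.000
¬¬(w ⇒ v) = 1 − 0.000 = 1.000
u ⊕ ¬¬(w ⇒ v) = min(1, 0.952 + 1.000) = min(1, 1.952) = 1.000
¬(u ⊕ ¬¬(w ⇒ v)) = 1 − 1.000 = 0.000
¬w = 1 − 0.218 = 0.782
¬¬w = 1 − 0.782 = 0.218
¬(u ⊕ ¬¬(w ⇒ v)) ⇒ ¬¬w = min(1, 1 − 0.000 + 0.218) = min(1, 1.218) = 1.000
¬(¬(u ⊕ ¬¬(w ⇒ v)) ⇒ ¬¬w) = 1 − 1.000 = 0.000
w ⇒ w = min(1, 1 − 0.218 + 0.218) = min(1, 1.000) = 1.000
¬(w ⇒ w) = 1 − 1.000 = 0.000
¬(¬(u ⊕ ¬¬(w ⇒ v)) ⇒ ¬¬w) ⊕ ¬(w ⇒ w) = min(1, 0.000 + 0.000) = min(1, 0.000) = 0.000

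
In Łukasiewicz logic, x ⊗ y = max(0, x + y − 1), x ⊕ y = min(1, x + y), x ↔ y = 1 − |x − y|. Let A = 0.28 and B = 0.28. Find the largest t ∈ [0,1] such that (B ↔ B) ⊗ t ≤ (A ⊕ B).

B ↔ B = 1 − |0.28 − 0.28| = 1 − 0.00 = 1.00
So the left factor is B ↔ B = 1.00.
A ⊕ B = min(1, 0.28 + 0.28) = min(1, 0.56) = 0.56
So the right-hand bound is A ⊕ B = 0.56.
The residuum of the Łukasiewicz t-norm gives the supremum: min(1, 1 − 1.00 + 0.56).
1 − 1.00 + 0.56 = 0.56, so t = min(1, 0.56) = 0.56.
Check: 1.00 ⊗ 0.56 = max(0, 0.56) = 0.56 ≤ 0.56.

0.56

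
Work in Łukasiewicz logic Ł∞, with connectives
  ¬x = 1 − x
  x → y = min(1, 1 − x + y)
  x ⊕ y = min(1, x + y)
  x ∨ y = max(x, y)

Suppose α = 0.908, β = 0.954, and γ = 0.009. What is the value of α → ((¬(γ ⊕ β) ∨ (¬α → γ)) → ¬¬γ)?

γ ⊕ β = min(1, 0.009 + 0.954) = min(1, 0.963) = 0.963
¬(γ ⊕ β) = 1 − 0.963 = 0.037
¬α = 1 − 0.908 = 0.092
¬α → γ = min(1, 1 − 0.092 + 0.009) = min(1, 0.917) = 0.917
¬(γ ⊕ β) ∨ (¬α → γ) = max(0.037, 0.917) = 0.917
¬γ = 1 − 0.009 = 0.991
¬¬γ = 1 − 0.991 = 0.009
(¬(γ ⊕ β) ∨ (¬α → γ)) → ¬¬γ = min(1, 1 − 0.917 + 0.009) = min(1, 0.092) = 0.092
α → ((¬(γ ⊕ β) ∨ (¬α → γ)) → ¬¬γ) = min(1, 1 − 0.908 + 0.092) = min(1, 0.184) = 0.184

0.184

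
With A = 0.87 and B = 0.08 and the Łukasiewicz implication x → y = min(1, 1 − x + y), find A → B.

A → B = min(1, 1 − 0.87 + 0.08) = min(1, 0.21) = 0.21
For comparison, the Gödel implication (1 if x ≤ y else y) would give 0.08.

0.21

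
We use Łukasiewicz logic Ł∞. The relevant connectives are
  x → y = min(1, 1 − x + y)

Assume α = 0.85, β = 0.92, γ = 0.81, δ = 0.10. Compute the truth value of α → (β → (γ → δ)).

0.52

γ → δ = min(1, 1 − 0.81 + 0.10) = min(1, 0.29) = 0.29
β → (γ → δ) = min(1, 1 − 0.92 + 0.29) = min(1, 0.37) = 0.37
α → (β → (γ → δ)) = min(1, 1 − 0.85 + 0.37) = min(1, 0.52) = 0.52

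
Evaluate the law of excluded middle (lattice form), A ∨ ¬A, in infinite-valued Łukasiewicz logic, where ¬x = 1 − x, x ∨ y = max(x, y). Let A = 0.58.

0.58

¬A = 1 − 0.58 = 0.42
A ∨ ¬A = max(0.58, 0.42) = 0.58
(The value 0.58 < 1 shows this instance is not satisfied; not a Ł∞-tautology — its value is max(a, 1−a).)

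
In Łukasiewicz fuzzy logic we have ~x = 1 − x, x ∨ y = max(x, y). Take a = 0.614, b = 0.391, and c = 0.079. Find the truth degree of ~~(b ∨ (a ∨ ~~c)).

0.614

~c = 1 − 0.079 = 0.921
~~c = 1 − 0.921 = 0.079
a ∨ ~~c = max(0.614, 0.079) = 0.614
b ∨ (a ∨ ~~c) = max(0.391, 0.614) = 0.614
~(b ∨ (a ∨ ~~c)) = 1 − 0.614 = 0.386
~~(b ∨ (a ∨ ~~c)) = 1 − 0.386 = 0.614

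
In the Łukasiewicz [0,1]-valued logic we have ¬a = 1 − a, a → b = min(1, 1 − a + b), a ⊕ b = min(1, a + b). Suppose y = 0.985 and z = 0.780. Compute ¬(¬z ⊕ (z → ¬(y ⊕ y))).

¬z = 1 − 0.780 = 0.220
y ⊕ y = min(1, 0.985 + 0.985) = min(1, 1.970) = 1.000
¬(y ⊕ y) = 1 − 1.000 = 0.000
z → ¬(y ⊕ y) = min(1, 1 − 0.780 + 0.000) = min(1, 0.220) = 0.220
¬z ⊕ (z → ¬(y ⊕ y)) = min(1, 0.220 + 0.220) = min(1, 0.440) = 0.440
¬(¬z ⊕ (z → ¬(y ⊕ y))) = 1 − 0.440 = 0.560

0.560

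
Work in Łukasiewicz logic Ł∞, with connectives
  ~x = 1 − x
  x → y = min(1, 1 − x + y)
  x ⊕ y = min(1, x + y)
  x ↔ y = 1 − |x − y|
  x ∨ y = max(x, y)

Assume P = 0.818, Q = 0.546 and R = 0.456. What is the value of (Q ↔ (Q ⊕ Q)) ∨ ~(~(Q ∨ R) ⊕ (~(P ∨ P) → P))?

Q ⊕ Q = min(1, 0.546 + 0.546) = min(1, 1.092) = 1.000
Q ↔ (Q ⊕ Q) = 1 − |0.546 − 1.000| = 1 − 0.454 = 0.546
Q ∨ R = max(0.546, 0.456) = 0.546
~(Q ∨ R) = 1 − 0.546 = 0.454
P ∨ P = max(0.818, 0.818) = 0.818
~(P ∨ P) = 1 − 0.818 = 0.182
~(P ∨ P) → P = min(1, 1 − 0.182 + 0.818) = min(1, 1.636) = 1.000
~(Q ∨ R) ⊕ (~(P ∨ P) → P) = min(1, 0.454 + 1.000) = min(1, 1.454) = 1.000
~(~(Q ∨ R) ⊕ (~(P ∨ P) → P)) = 1 − 1.000 = 0.000
(Q ↔ (Q ⊕ Q)) ∨ ~(~(Q ∨ R) ⊕ (~(P ∨ P) → P)) = max(0.546, 0.000) = 0.546

0.546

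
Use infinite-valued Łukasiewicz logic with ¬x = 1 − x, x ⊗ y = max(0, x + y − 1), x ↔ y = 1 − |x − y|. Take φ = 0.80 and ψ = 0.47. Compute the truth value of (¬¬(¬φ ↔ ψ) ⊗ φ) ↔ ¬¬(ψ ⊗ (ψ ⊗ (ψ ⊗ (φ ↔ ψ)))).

0.47

¬φ = 1 − 0.80 = 0.20
¬φ ↔ ψ = 1 − |0.20 − 0.47| = 1 − 0.27 = 0.73
¬(¬φ ↔ ψ) = 1 − 0.73 = 0.27
¬¬(¬φ ↔ ψ) = 1 − 0.27 = 0.73
¬¬(¬φ ↔ ψ) ⊗ φ = max(0, 0.73 + 0.80 − 1) = max(0, 0.53) = 0.53
φ ↔ ψ = 1 − |0.80 − 0.47| = 1 − 0.33 = 0.67
ψ ⊗ (φ ↔ ψ) = max(0, 0.47 + 0.67 − 1) = max(0, 0.14) = 0.14
ψ ⊗ (ψ ⊗ (φ ↔ ψ)) = max(0, 0.47 + 0.14 − 1) = max(0, -0.39) = 0.00
ψ ⊗ (ψ ⊗ (ψ ⊗ (φ ↔ ψ))) = max(0, 0.47 + 0.00 − 1) = max(0, -0.53) = 0.00
¬(ψ ⊗ (ψ ⊗ (ψ ⊗ (φ ↔ ψ)))) = 1 − 0.00 = 1.00
¬¬(ψ ⊗ (ψ ⊗ (ψ ⊗ (φ ↔ ψ)))) = 1 − 1.00 = 0.00
(¬¬(¬φ ↔ ψ) ⊗ φ) ↔ ¬¬(ψ ⊗ (ψ ⊗ (ψ ⊗ (φ ↔ ψ)))) = 1 − |0.53 − 0.00| = 1 − 0.53 = 0.47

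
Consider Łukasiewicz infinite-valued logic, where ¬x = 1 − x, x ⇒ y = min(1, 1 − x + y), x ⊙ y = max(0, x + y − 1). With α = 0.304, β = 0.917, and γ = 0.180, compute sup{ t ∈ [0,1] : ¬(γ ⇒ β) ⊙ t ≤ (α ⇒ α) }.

1.000

γ ⇒ β = min(1, 1 − 0.180 + 0.917) = min(1, 1.737) = 1.000
¬(γ ⇒ β) = 1 − 1.000 = 0.000
So the left factor is ¬(γ ⇒ β) = 0.000.
α ⇒ α = min(1, 1 − 0.304 + 0.304) = min(1, 1.000) = 1.000
So the right-hand bound is α ⇒ α = 1.000.
The residuum of the Łukasiewicz t-norm gives the supremum: min(1, 1 − 0.000 + 1.000).
1 − 0.000 + 1.000 = 2.000, so t = min(1, 2.000) = 1.000.
Check: 0.000 ⊙ 1.000 = max(0, 0.000) = 0.000 ≤ 1.000.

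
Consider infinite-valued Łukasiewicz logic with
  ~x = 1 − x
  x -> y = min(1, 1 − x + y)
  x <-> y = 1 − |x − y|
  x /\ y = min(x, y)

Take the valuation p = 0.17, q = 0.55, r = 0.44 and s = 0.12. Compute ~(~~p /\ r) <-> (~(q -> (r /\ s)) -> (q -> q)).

~p = 1 − 0.17 = 0.83
~~p = 1 − 0.83 = 0.17
~~p /\ r = min(0.17, 0.44) = 0.17
~(~~p /\ r) = 1 − 0.17 = 0.83
r /\ s = min(0.44, 0.12) = 0.12
q -> (r /\ s) = min(1, 1 − 0.55 + 0.12) = min(1, 0.57) = 0.57
~(q -> (r /\ s)) = 1 − 0.57 = 0.43
q -> q = min(1, 1 − 0.55 + 0.55) = min(1, 1.00) = 1.00
~(q -> (r /\ s)) -> (q -> q) = min(1, 1 − 0.43 + 1.00) = min(1, 1.57) = 1.00
~(~~p /\ r) <-> (~(q -> (r /\ s)) -> (q -> q)) = 1 − |0.83 − 1.00| = 1 − 0.17 = 0.83

0.83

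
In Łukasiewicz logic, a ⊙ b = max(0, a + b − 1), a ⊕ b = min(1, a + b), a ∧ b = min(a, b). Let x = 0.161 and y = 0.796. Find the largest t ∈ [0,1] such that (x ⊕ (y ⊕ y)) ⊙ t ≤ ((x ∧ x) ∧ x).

0.161

y ⊕ y = min(1, 0.796 + 0.796) = min(1, 1.592) = 1.000
x ⊕ (y ⊕ y) = min(1, 0.161 + 1.000) = min(1, 1.161) = 1.000
So the left factor is x ⊕ (y ⊕ y) = 1.000.
x ∧ x = min(0.161, 0.161) = 0.161
(x ∧ x) ∧ x = min(0.161, 0.161) = 0.161
So the right-hand bound is (x ∧ x) ∧ x = 0.161.
The residuum of the Łukasiewicz t-norm gives the supremum: min(1, 1 − 1.000 + 0.161).
1 − 1.000 + 0.161 = 0.161, so t = min(1, 0.161) = 0.161.
Check: 1.000 ⊙ 0.161 = max(0, 0.161) = 0.161 ≤ 0.161.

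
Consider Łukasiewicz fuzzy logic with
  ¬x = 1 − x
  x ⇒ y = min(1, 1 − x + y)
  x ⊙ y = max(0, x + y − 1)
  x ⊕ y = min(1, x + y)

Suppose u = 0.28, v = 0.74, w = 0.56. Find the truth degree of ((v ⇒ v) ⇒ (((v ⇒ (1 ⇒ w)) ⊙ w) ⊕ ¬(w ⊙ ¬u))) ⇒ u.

0.28

v ⇒ v = min(1, 1 − 0.74 + 0.74) = min(1, 1.00) = 1.00
1 ⇒ w = min(1, 1 − 1.00 + 0.56) = min(1, 0.56) = 0.56
v ⇒ (1 ⇒ w) = min(1, 1 − 0.74 + 0.56) = min(1, 0.82) = 0.82
(v ⇒ (1 ⇒ w)) ⊙ w = max(0, 0.82 + 0.56 − 1) = max(0, 0.38) = 0.38
¬u = 1 − 0.28 = 0.72
w ⊙ ¬u = max(0, 0.56 + 0.72 − 1) = max(0, 0.28) = 0.28
¬(w ⊙ ¬u) = 1 − 0.28 = 0.72
((v ⇒ (1 ⇒ w)) ⊙ w) ⊕ ¬(w ⊙ ¬u) = min(1, 0.38 + 0.72) = min(1, 1.10) = 1.00
(v ⇒ v) ⇒ (((v ⇒ (1 ⇒ w)) ⊙ w) ⊕ ¬(w ⊙ ¬u)) = min(1, 1 − 1.00 + 1.00) = min(1, 1.00) = 1.00
((v ⇒ v) ⇒ (((v ⇒ (1 ⇒ w)) ⊙ w) ⊕ ¬(w ⊙ ¬u))) ⇒ u = min(1, 1 − 1.00 + 0.28) = min(1, 0.28) = 0.28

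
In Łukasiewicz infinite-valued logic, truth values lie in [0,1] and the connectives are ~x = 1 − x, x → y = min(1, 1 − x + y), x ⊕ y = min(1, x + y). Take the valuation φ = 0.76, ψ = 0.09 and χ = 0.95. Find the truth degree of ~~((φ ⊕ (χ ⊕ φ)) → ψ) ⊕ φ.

χ ⊕ φ = min(1, 0.95 + 0.76) = min(1, 1.71) = 1.00
φ ⊕ (χ ⊕ φ) = min(1, 0.76 + 1.00) = min(1, 1.76) = 1.00
(φ ⊕ (χ ⊕ φ)) → ψ = min(1, 1 − 1.00 + 0.09) = min(1, 0.09) = 0.09
~((φ ⊕ (χ ⊕ φ)) → ψ) = 1 − 0.09 = 0.91
~~((φ ⊕ (χ ⊕ φ)) → ψ) = 1 − 0.91 = 0.09
~~((φ ⊕ (χ ⊕ φ)) → ψ) ⊕ φ = min(1, 0.09 + 0.76) = min(1, 0.85) = 0.85

0.85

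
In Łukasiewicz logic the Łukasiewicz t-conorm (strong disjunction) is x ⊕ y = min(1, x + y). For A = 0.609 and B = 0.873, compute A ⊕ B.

1.000

A ⊕ B = min(1, 0.609 + 0.873) = min(1, 1.482) = 1.000
For comparison, the Gödel t-conorm max(x, y) would give 0.873.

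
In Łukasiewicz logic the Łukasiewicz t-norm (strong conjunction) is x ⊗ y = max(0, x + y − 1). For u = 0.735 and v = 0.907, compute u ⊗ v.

u ⊗ v = max(0, 0.735 + 0.907 − 1) = max(0, 0.642) = 0.642
For comparison, the Gödel (minimum) t-norm min(x, y) would give 0.735.

0.642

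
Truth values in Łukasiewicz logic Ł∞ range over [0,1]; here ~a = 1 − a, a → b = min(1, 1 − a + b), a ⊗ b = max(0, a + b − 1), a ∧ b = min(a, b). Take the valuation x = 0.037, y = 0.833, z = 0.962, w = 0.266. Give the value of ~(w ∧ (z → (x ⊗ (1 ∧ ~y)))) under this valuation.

~y = 1 − 0.833 = 0.167
1 ∧ ~y = min(1.000, 0.167) = 0.167
x ⊗ (1 ∧ ~y) = max(0, 0.037 + 0.167 − 1) = max(0, -0.796) = 0.000
z → (x ⊗ (1 ∧ ~y)) = min(1, 1 − 0.962 + 0.000) = min(1, 0.038) = 0.038
w ∧ (z → (x ⊗ (1 ∧ ~y))) = min(0.266, 0.038) = 0.038
~(w ∧ (z → (x ⊗ (1 ∧ ~y)))) = 1 − 0.038 = 0.962

0.962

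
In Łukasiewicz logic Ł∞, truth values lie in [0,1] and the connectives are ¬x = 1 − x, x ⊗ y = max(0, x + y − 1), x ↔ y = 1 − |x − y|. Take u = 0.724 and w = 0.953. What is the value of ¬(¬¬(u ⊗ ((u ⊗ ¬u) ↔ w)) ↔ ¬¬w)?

¬u = 1 − 0.724 = 0.276
u ⊗ ¬u = max(0, 0.724 + 0.276 − 1) = max(0, 0.000) = 0.000
(u ⊗ ¬u) ↔ w = 1 − |0.000 − 0.953| = 1 − 0.953 = 0.047
u ⊗ ((u ⊗ ¬u) ↔ w) = max(0, 0.724 + 0.047 − 1) = max(0, -0.229) = 0.000
¬(u ⊗ ((u ⊗ ¬u) ↔ w)) = 1 − 0.000 = 1.000
¬¬(u ⊗ ((u ⊗ ¬u) ↔ w)) = 1 − 1.000 = 0.000
¬w = 1 − 0.953 = 0.047
¬¬w = 1 − 0.047 = 0.953
¬¬(u ⊗ ((u ⊗ ¬u) ↔ w)) ↔ ¬¬w = 1 − |0.000 − 0.953| = 1 − 0.953 = 0.047
¬(¬¬(u ⊗ ((u ⊗ ¬u) ↔ w)) ↔ ¬¬w) = 1 − 0.047 = 0.953

0.953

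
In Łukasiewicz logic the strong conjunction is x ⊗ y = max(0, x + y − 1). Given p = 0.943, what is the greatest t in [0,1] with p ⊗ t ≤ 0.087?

0.144

The residuum of the Łukasiewicz t-norm gives the supremum: min(1, 1 − 0.943 + 0.087).
1 − 0.943 + 0.087 = 0.144, so t = min(1, 0.144) = 0.144.
Check: 0.943 ⊗ 0.144 = max(0, 0.087) = 0.087 ≤ 0.087.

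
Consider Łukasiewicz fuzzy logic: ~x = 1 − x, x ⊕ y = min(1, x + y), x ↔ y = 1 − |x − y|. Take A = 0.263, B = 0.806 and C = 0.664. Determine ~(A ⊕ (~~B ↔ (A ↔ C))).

0.000

~B = 1 − 0.806 = 0.194
~~B = 1 − 0.194 = 0.806
A ↔ C = 1 − |0.263 − 0.664| = 1 − 0.401 = 0.599
~~B ↔ (A ↔ C) = 1 − |0.806 − 0.599| = 1 − 0.207 = 0.793
A ⊕ (~~B ↔ (A ↔ C)) = min(1, 0.263 + 0.793) = min(1, 1.056) = 1.000
~(A ⊕ (~~B ↔ (A ↔ C))) = 1 − 1.000 = 0.000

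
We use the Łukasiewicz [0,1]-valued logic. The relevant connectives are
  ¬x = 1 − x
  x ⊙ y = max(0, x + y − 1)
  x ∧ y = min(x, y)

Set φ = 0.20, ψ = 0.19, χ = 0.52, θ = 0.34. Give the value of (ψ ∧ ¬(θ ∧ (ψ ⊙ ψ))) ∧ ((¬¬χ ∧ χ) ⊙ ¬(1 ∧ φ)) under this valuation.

0.19

ψ ⊙ ψ = max(0, 0.19 + 0.19 − 1) = max(0, -0.62) = 0.00
θ ∧ (ψ ⊙ ψ) = min(0.34, 0.00) = 0.00
¬(θ ∧ (ψ ⊙ ψ)) = 1 − 0.00 = 1.00
ψ ∧ ¬(θ ∧ (ψ ⊙ ψ)) = min(0.19, 1.00) = 0.19
¬χ = 1 − 0.52 = 0.48
¬¬χ = 1 − 0.48 = 0.52
¬¬χ ∧ χ = min(0.52, 0.52) = 0.52
1 ∧ φ = min(1.00, 0.20) = 0.20
¬(1 ∧ φ) = 1 − 0.20 = 0.80
(¬¬χ ∧ χ) ⊙ ¬(1 ∧ φ) = max(0, 0.52 + 0.80 − 1) = max(0, 0.32) = 0.32
(ψ ∧ ¬(θ ∧ (ψ ⊙ ψ))) ∧ ((¬¬χ ∧ χ) ⊙ ¬(1 ∧ φ)) = min(0.19, 0.32) = 0.19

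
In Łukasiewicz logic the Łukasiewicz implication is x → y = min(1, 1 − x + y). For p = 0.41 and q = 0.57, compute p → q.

p → q = min(1, 1 − 0.41 + 0.57) = min(1, 1.16) = 1.00
For comparison, the Gödel implication (1 if x ≤ y else y) would give 1.00.

1.00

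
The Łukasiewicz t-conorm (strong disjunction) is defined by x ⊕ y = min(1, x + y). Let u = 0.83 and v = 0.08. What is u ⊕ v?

0.91

u ⊕ v = min(1, 0.83 + 0.08) = min(1, 0.91) = 0.91
For comparison, the Gödel t-conorm max(x, y) would give 0.83.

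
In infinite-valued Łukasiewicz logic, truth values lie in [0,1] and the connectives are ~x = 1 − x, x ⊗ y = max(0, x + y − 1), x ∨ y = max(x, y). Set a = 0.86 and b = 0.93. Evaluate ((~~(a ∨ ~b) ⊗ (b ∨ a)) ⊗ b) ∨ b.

0.93

~b = 1 − 0.93 = 0.07
a ∨ ~b = max(0.86, 0.07) = 0.86
~(a ∨ ~b) = 1 − 0.86 = 0.14
~~(a ∨ ~b) = 1 − 0.14 = 0.86
b ∨ a = max(0.93, 0.86) = 0.93
~~(a ∨ ~b) ⊗ (b ∨ a) = max(0, 0.86 + 0.93 − 1) = max(0, 0.79) = 0.79
(~~(a ∨ ~b) ⊗ (b ∨ a)) ⊗ b = max(0, 0.79 + 0.93 − 1) = max(0, 0.72) = 0.72
((~~(a ∨ ~b) ⊗ (b ∨ a)) ⊗ b) ∨ b = max(0.72, 0.93) = 0.93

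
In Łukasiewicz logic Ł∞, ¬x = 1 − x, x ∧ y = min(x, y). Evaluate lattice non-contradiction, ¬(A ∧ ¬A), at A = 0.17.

0.83

¬A = 1 − 0.17 = 0.83
A ∧ ¬A = min(0.17, 0.83) = 0.17
¬(A ∧ ¬A) = 1 − 0.17 = 0.83
(The value 0.83 < 1 shows this instance is not satisfied; not a Ł∞-tautology — its value is 1 − min(a, 1−a).)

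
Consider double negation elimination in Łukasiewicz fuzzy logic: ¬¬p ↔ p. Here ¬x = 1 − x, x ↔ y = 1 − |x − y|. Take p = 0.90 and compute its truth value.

¬p = 1 − 0.90 = 0.10
¬¬p = 1 − 0.10 = 0.90
¬¬p ↔ p = 1 − |0.90 − 0.90| = 1 − 0.00 = 1.00
(As expected: always 1 in Ł∞ since negation is involutive.)

1.00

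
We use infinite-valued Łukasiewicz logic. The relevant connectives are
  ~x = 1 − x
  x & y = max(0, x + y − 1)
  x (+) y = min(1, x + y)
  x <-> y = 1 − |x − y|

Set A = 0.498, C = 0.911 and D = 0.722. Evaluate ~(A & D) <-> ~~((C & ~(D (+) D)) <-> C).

0.309

A & D = max(0, 0.498 + 0.722 − 1) = max(0, 0.220) = 0.220
~(A & D) = 1 − 0.220 = 0.780
D (+) D = min(1, 0.722 + 0.722) = min(1, 1.444) = 1.000
~(D (+) D) = 1 − 1.000 = 0.000
C & ~(D (+) D) = max(0, 0.911 + 0.000 − 1) = max(0, -0.089) = 0.000
(C & ~(D (+) D)) <-> C = 1 − |0.000 − 0.911| = 1 − 0.911 = 0.089
~((C & ~(D (+) D)) <-> C) = 1 − 0.089 = 0.911
~~((C & ~(D (+) D)) <-> C) = 1 − 0.911 = 0.089
~(A & D) <-> ~~((C & ~(D (+) D)) <-> C) = 1 − |0.780 − 0.089| = 1 − 0.691 = 0.309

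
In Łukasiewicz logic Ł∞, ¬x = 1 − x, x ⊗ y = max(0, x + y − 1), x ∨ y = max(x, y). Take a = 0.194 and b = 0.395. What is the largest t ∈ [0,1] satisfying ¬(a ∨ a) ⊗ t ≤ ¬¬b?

0.589

a ∨ a = max(0.194, 0.194) = 0.194
¬(a ∨ a) = 1 − 0.194 = 0.806
So the left factor is ¬(a ∨ a) = 0.806.
¬b = 1 − 0.395 = 0.605
¬¬b = 1 − 0.605 = 0.395
So the right-hand bound is ¬¬b = 0.395.
The residuum of the Łukasiewicz t-norm gives the supremum: min(1, 1 − 0.806 + 0.395).
1 − 0.806 + 0.395 = 0.589, so t = min(1, 0.589) = 0.589.
Check: 0.806 ⊗ 0.589 = max(0, 0.395) = 0.395 ≤ 0.395.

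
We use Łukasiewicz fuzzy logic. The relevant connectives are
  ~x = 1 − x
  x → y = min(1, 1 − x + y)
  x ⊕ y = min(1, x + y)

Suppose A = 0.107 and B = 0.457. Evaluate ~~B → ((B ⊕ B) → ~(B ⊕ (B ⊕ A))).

~B = 1 − 0.457 = 0.543
~~B = 1 − 0.543 = 0.457
B ⊕ B = min(1, 0.457 + 0.457) = min(1, 0.914) = 0.914
B ⊕ A = min(1, 0.457 + 0.107) = min(1, 0.564) = 0.564
B ⊕ (B ⊕ A) = min(1, 0.457 + 0.564) = min(1, 1.021) = 1.000
~(B ⊕ (B ⊕ A)) = 1 − 1.000 = 0.000
(B ⊕ B) → ~(B ⊕ (B ⊕ A)) = min(1, 1 − 0.914 + 0.000) = min(1, 0.086) = 0.086
~~B → ((B ⊕ B) → ~(B ⊕ (B ⊕ A))) = min(1, 1 − 0.457 + 0.086) = min(1, 0.629) = 0.629

0.629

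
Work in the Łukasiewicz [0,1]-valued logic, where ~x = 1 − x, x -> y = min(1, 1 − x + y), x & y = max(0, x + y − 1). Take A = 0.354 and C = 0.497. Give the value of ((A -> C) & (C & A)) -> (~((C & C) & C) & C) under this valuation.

1.000

A -> C = min(1, 1 − 0.354 + 0.497) = min(1, 1.143) = 1.000
C & A = max(0, 0.497 + 0.354 − 1) = max(0, -0.149) = 0.000
(A -> C) & (C & A) = max(0, 1.000 + 0.000 − 1) = max(0, 0.000) = 0.000
C & C = max(0, 0.497 + 0.497 − 1) = max(0, -0.006) = 0.000
(C & C) & C = max(0, 0.000 + 0.497 − 1) = max(0, -0.503) = 0.000
~((C & C) & C) = 1 − 0.000 = 1.000
~((C & C) & C) & C = max(0, 1.000 + 0.497 − 1) = max(0, 0.497) = 0.497
((A -> C) & (C & A)) -> (~((C & C) & C) & C) = min(1, 1 − 0.000 + 0.497) = min(1, 1.497) = 1.000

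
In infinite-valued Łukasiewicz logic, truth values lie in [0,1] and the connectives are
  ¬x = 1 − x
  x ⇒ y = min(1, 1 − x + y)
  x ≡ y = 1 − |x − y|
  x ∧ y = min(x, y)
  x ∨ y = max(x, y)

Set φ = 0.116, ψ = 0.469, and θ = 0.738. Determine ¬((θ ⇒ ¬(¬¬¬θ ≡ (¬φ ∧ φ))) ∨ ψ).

0.531

¬θ = 1 − 0.738 = 0.262
¬¬θ = 1 − 0.262 = 0.738
¬¬¬θ = 1 − 0.738 = 0.262
¬φ = 1 − 0.116 = 0.884
¬φ ∧ φ = min(0.884, 0.116) = 0.116
¬¬¬θ ≡ (¬φ ∧ φ) = 1 − |0.262 − 0.116| = 1 − 0.146 = 0.854
¬(¬¬¬θ ≡ (¬φ ∧ φ)) = 1 − 0.854 = 0.146
θ ⇒ ¬(¬¬¬θ ≡ (¬φ ∧ φ)) = min(1, 1 − 0.738 + 0.146) = min(1, 0.408) = 0.408
(θ ⇒ ¬(¬¬¬θ ≡ (¬φ ∧ φ))) ∨ ψ = max(0.408, 0.469) = 0.469
¬((θ ⇒ ¬(¬¬¬θ ≡ (¬φ ∧ φ))) ∨ ψ) = 1 − 0.469 = 0.531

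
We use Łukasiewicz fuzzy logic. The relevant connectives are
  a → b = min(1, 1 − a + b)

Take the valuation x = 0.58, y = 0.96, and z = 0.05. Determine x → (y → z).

y → z = min(1, 1 − 0.96 + 0.05) = min(1, 0.09) = 0.09
x → (y → z) = min(1, 1 − 0.58 + 0.09) = min(1, 0.51) = 0.51

0.51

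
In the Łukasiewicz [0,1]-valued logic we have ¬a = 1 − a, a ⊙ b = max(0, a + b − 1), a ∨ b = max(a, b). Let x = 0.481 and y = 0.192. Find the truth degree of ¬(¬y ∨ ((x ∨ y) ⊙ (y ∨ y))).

¬y = 1 − 0.192 = 0.808
x ∨ y = max(0.481, 0.192) = 0.481
y ∨ y = max(0.192, 0.192) = 0.192
(x ∨ y) ⊙ (y ∨ y) = max(0, 0.481 + 0.192 − 1) = max(0, -0.327) = 0.000
¬y ∨ ((x ∨ y) ⊙ (y ∨ y)) = max(0.808, 0.000) = 0.808
¬(¬y ∨ ((x ∨ y) ⊙ (y ∨ y))) = 1 − 0.808 = 0.192

0.192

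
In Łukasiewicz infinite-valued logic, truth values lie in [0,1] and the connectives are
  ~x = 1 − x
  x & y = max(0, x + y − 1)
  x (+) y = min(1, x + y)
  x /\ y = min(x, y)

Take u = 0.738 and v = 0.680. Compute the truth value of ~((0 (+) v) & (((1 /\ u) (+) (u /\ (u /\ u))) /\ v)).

0.640

0 (+) v = min(1, 0.000 + 0.680) = min(1, 0.680) = 0.680
1 /\ u = min(1.000, 0.738) = 0.738
u /\ u = min(0.738, 0.738) = 0.738
u /\ (u /\ u) = min(0.738, 0.738) = 0.738
(1 /\ u) (+) (u /\ (u /\ u)) = min(1, 0.738 + 0.738) = min(1, 1.476) = 1.000
((1 /\ u) (+) (u /\ (u /\ u))) /\ v = min(1.000, 0.680) = 0.680
(0 (+) v) & (((1 /\ u) (+) (u /\ (u /\ u))) /\ v) = max(0, 0.680 + 0.680 − 1) = max(0, 0.360) = 0.360
~((0 (+) v) & (((1 /\ u) (+) (u /\ (u /\ u))) /\ v)) = 1 − 0.360 = 0.640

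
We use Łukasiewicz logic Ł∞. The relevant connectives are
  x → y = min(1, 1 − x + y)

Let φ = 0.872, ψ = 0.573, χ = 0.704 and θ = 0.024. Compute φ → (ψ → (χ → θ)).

0.875

χ → θ = min(1, 1 − 0.704 + 0.024) = min(1, 0.320) = 0.320
ψ → (χ → θ) = min(1, 1 − 0.573 + 0.320) = min(1, 0.747) = 0.747
φ → (ψ → (χ → θ)) = min(1, 1 − 0.872 + 0.747) = min(1, 0.875) = 0.875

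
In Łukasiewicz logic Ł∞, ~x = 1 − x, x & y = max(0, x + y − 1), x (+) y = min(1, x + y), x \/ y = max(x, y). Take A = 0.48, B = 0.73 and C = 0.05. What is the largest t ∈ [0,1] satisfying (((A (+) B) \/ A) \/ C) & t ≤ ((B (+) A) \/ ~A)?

1.00

A (+) B = min(1, 0.48 + 0.73) = min(1, 1.21) = 1.00
(A (+) B) \/ A = max(1.00, 0.48) = 1.00
((A (+) B) \/ A) \/ C = max(1.00, 0.05) = 1.00
So the left factor is ((A (+) B) \/ A) \/ C = 1.00.
B (+) A = min(1, 0.73 + 0.48) = min(1, 1.21) = 1.00
~A = 1 − 0.48 = 0.52
(B (+) A) \/ ~A = max(1.00, 0.52) = 1.00
So the right-hand bound is (B (+) A) \/ ~A = 1.00.
The residuum of the Łukasiewicz t-norm gives the supremum: min(1, 1 − 1.00 + 1.00).
1 − 1.00 + 1.00 = 1.00, so t = min(1, 1.00) = 1.00.
Check: 1.00 & 1.00 = max(0, 1.00) = 1.00 ≤ 1.00.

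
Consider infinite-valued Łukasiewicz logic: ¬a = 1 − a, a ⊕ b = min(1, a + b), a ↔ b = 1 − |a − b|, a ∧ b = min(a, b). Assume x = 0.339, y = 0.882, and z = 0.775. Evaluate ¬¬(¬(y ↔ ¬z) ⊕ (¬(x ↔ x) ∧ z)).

¬z = 1 − 0.775 = 0.225
y ↔ ¬z = 1 − |0.882 − 0.225| = 1 − 0.657 = 0.343
¬(y ↔ ¬z) = 1 − 0.343 = 0.657
x ↔ x = 1 − |0.339 − 0.339| = 1 − 0.000 = 1.000
¬(x ↔ x) = 1 − 1.000 = 0.000
¬(x ↔ x) ∧ z = min(0.000, 0.775) = 0.000
¬(y ↔ ¬z) ⊕ (¬(x ↔ x) ∧ z) = min(1, 0.657 + 0.000) = min(1, 0.657) = 0.657
¬(¬(y ↔ ¬z) ⊕ (¬(x ↔ x) ∧ z)) = 1 − 0.657 = 0.343
¬¬(¬(y ↔ ¬z) ⊕ (¬(x ↔ x) ∧ z)) = 1 − 0.343 = 0.657

0.657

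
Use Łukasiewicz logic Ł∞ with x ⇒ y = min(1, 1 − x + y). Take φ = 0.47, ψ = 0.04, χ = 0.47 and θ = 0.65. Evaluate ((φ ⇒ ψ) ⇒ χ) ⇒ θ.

0.75

φ ⇒ ψ = min(1, 1 − 0.47 + 0.04) = min(1, 0.57) = 0.57
(φ ⇒ ψ) ⇒ χ = min(1, 1 − 0.57 + 0.47) = min(1, 0.90) = 0.90
((φ ⇒ ψ) ⇒ χ) ⇒ θ = min(1, 1 − 0.90 + 0.65) = min(1, 0.75) = 0.75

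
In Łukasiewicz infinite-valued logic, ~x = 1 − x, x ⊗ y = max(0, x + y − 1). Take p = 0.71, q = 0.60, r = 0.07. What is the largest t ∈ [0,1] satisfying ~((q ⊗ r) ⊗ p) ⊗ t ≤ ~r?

0.93

q ⊗ r = max(0, 0.60 + 0.07 − 1) = max(0, -0.33) = 0.00
(q ⊗ r) ⊗ p = max(0, 0.00 + 0.71 − 1) = max(0, -0.29) = 0.00
~((q ⊗ r) ⊗ p) = 1 − 0.00 = 1.00
So the left factor is ~((q ⊗ r) ⊗ p) = 1.00.
~r = 1 − 0.07 = 0.93
So the right-hand bound is ~r = 0.93.
The residuum of the Łukasiewicz t-norm gives the supremum: min(1, 1 − 1.00 + 0.93).
1 − 1.00 + 0.93 = 0.93, so t = min(1, 0.93) = 0.93.
Check: 1.00 ⊗ 0.93 = max(0, 0.93) = 0.93 ≤ 0.93.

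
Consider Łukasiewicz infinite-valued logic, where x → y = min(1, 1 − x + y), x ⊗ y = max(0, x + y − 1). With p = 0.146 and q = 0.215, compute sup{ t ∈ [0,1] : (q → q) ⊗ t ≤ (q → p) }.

q → q = min(1, 1 − 0.215 + 0.215) = min(1, 1.000) = 1.000
So the left factor is q → q = 1.000.
q → p = min(1, 1 − 0.215 + 0.146) = min(1, 0.931) = 0.931
So the right-hand bound is q → p = 0.931.
The residuum of the Łukasiewicz t-norm gives the supremum: min(1, 1 − 1.000 + 0.931).
1 − 1.000 + 0.931 = 0.931, so t = min(1, 0.931) = 0.931.
Check: 1.000 ⊗ 0.931 = max(0, 0.931) = 0.931 ≤ 0.931.

0.931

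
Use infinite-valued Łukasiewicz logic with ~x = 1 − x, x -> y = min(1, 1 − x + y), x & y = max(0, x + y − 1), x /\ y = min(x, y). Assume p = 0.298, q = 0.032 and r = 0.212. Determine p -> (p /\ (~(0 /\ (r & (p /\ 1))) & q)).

0.734

p /\ 1 = min(0.298, 1.000) = 0.298
r & (p /\ 1) = max(0, 0.212 + 0.298 − 1) = max(0, -0.490) = 0.000
0 /\ (r & (p /\ 1)) = min(0.000, 0.000) = 0.000
~(0 /\ (r & (p /\ 1))) = 1 − 0.000 = 1.000
~(0 /\ (r & (p /\ 1))) & q = max(0, 1.000 + 0.032 − 1) = max(0, 0.032) = 0.032
p /\ (~(0 /\ (r & (p /\ 1))) & q) = min(0.298, 0.032) = 0.032
p -> (p /\ (~(0 /\ (r & (p /\ 1))) & q)) = min(1, 1 − 0.298 + 0.032) = min(1, 0.734) = 0.734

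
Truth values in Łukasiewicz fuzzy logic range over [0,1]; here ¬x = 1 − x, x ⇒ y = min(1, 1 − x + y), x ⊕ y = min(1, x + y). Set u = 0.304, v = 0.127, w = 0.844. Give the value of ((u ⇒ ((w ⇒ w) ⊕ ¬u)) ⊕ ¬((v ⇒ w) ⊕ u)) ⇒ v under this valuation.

w ⇒ w = min(1, 1 − 0.844 + 0.844) = min(1, 1.000) = 1.000
¬u = 1 − 0.304 = 0.696
(w ⇒ w) ⊕ ¬u = min(1, 1.000 + 0.696) = min(1, 1.696) = 1.000
u ⇒ ((w ⇒ w) ⊕ ¬u) = min(1, 1 − 0.304 + 1.000) = min(1, 1.696) = 1.000
v ⇒ w = min(1, 1 − 0.127 + 0.844) = min(1, 1.717) = 1.000
(v ⇒ w) ⊕ u = min(1, 1.000 + 0.304) = min(1, 1.304) = 1.000
¬((v ⇒ w) ⊕ u) = 1 − 1.000 = 0.000
(u ⇒ ((w ⇒ w) ⊕ ¬u)) ⊕ ¬((v ⇒ w) ⊕ u) = min(1, 1.000 + 0.000) = min(1, 1.000) = 1.000
((u ⇒ ((w ⇒ w) ⊕ ¬u)) ⊕ ¬((v ⇒ w) ⊕ u)) ⇒ v = min(1, 1 − 1.000 + 0.127) = min(1, 0.127) = 0.127

0.127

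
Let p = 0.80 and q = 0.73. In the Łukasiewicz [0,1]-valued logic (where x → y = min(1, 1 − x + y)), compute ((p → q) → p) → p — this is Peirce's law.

p → q = min(1, 1 − 0.80 + 0.73) = min(1, 0.93) = 0.93
(p → q) → p = min(1, 1 − 0.93 + 0.80) = min(1, 0.87) = 0.87
((p → q) → p) → p = min(1, 1 − 0.87 + 0.80) = min(1, 0.93) = 0.93
(The value 0.93 < 1 shows this instance is not satisfied; not a Ł∞-tautology in general.)

0.93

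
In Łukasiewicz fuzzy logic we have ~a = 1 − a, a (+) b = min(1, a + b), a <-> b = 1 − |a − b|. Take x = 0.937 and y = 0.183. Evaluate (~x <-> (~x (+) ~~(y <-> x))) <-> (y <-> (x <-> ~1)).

0.874

~x = 1 − 0.937 = 0.063
y <-> x = 1 − |0.183 − 0.937| = 1 − 0.754 = 0.246
~(y <-> x) = 1 − 0.246 = 0.754
~~(y <-> x) = 1 − 0.754 = 0.246
~x (+) ~~(y <-> x) = min(1, 0.063 + 0.246) = min(1, 0.309) = 0.309
~x <-> (~x (+) ~~(y <-> x)) = 1 − |0.063 − 0.309| = 1 − 0.246 = 0.754
~1 = 1 − 1.000 = 0.000
x <-> ~1 = 1 − |0.937 − 0.000| = 1 − 0.937 = 0.063
y <-> (x <-> ~1) = 1 − |0.183 − 0.063| = 1 − 0.120 = 0.880
(~x <-> (~x (+) ~~(y <-> x))) <-> (y <-> (x <-> ~1)) = 1 − |0.754 − 0.880| = 1 − 0.126 = 0.874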